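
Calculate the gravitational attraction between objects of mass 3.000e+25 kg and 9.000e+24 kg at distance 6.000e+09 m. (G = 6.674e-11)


F = G*m1*m2/r^2 = 6.674e-11 * 3.000e+25 * 9.000e+24 / (6.000e+09)^2 = 6.674e-11 * 2.700e+50 / 3.600e+19 = 5.005e+20

5.005e+20 N


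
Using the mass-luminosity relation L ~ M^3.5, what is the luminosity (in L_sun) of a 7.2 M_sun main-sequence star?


L/L_sun = (M/M_sun)^3.5 = 7.2^3.5 = 1001.5295

1001.5295 L_sun


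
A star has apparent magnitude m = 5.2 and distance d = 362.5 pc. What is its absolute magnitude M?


M = m - 5*log10(d) + 5 = 5.2 - 5*log10(362.5) + 5 = -2.5965

-2.5965


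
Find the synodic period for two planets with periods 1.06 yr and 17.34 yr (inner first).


1/P_syn = |1/P1 - 1/P2| = |1/1.06 - 1/17.34| => P_syn = 1.129

1.129 years


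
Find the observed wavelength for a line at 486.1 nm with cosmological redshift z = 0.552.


lam_obs = lam_emit * (1 + z) = 486.1 * (1 + 0.552) = 754.4272

754.4272 nm


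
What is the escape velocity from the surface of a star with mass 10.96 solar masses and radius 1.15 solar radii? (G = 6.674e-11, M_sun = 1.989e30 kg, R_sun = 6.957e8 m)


M = 10.96 * 1.989e30 kg = 2.179944e+31 kg; R = 1.15 * 6.957e8 m = 8.00055e+08 m. v_esc = sqrt(2GM/R) = sqrt(2 * 6.674e-11 * 2.179944e+31 / 8.00055e+08) = 1.907e+06

1.907e+06 m/s


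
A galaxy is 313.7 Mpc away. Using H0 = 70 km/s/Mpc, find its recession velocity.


v = H0 * d = 70 * 313.7 = 21959.0

21959.0 km/s


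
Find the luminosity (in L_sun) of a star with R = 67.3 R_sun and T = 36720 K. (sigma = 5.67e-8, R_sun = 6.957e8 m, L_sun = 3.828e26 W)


R = 67.3 * 6.957e8 m = 4.682061e+10 m. L = 4*pi*R^2*sigma*T^4 = 4*pi*(4.682061e+10)^2 * 5.67e-8 * 36720^4 = 2.839734568e+33 W. L/L_sun = 2.839734568e+33 / 3.828e26 = 7.418e+06

7.418e+06 L_sun


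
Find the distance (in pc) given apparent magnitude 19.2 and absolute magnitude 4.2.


d = 10^((m - M + 5)/5) = 10^((19.2 - 4.2 + 5)/5) = 10000.0

10000.0 pc


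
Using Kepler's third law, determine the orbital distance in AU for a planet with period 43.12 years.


a = P^(2/3) = 43.12^(2/3) = 12.2966

12.2966 AU


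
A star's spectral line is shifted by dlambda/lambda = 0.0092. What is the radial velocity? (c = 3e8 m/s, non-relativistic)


v = (dlambda/lambda) * c = 0.0092 * 3e8 = 2.760e+06

2.760e+06 m/s


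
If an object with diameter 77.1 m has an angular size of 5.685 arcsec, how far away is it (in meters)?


D = size / theta_rad, theta_rad = 5.685 * pi/(180*3600) = 2.756e-05, D = 2.797e+06

2.797e+06 m


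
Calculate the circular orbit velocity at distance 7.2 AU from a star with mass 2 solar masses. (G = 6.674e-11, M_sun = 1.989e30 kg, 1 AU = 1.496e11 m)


v = sqrt(GM/r) = sqrt(6.674e-11 * 3.978e+30 / 1.077e+12) = 15699.7756

15699.7756 m/s


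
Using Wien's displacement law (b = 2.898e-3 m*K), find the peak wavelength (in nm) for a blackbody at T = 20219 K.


lam_max = b / T = 2.898e-3 / 20219 = 1.433e-07 m = 143.3305 nm

143.3305 nm


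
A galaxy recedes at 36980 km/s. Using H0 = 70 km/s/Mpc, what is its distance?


d = v / H0 = 36980 / 70 = 528.2857

528.2857 Mpc


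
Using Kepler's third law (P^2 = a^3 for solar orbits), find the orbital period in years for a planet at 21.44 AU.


P = a^(3/2) = 21.44^1.5 = 99.2744

99.2744 years


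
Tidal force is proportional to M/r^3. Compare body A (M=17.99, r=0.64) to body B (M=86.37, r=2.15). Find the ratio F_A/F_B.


Ratio = (M1/r1^3) / (M2/r2^3) = (17.99/0.64^3) / (86.37/2.15^3) = 7.8967

7.8967


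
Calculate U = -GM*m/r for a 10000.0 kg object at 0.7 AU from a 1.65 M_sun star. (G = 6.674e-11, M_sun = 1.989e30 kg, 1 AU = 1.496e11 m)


M = 1.65 * 1.989e30 kg = 3.28185e+30 kg; r = 0.7 AU * 1.496e11 m/AU = 1.0472e+11 m. U = -GM*m/r = -(6.674e-11 * 3.28185e+30 * 10000.0) / 1.0472e+11 = -2.092e+13

-2.092e+13 J


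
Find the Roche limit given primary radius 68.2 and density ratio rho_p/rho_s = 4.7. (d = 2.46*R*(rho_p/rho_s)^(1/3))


d_Roche = 2.46 * 68.2 * 4.7^(1/3) = 281.0296

281.0296


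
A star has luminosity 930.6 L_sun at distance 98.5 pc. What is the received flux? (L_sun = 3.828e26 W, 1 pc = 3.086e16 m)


F = L / (4*pi*d^2) = 3.562e+29 / (4*pi*(3.040e+18)^2) = 3.068e-09

3.068e-09 W/m^2


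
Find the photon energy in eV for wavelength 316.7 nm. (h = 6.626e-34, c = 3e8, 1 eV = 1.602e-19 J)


E = hc/lambda = 6.626e-34 * 3e8 / 3.167e-07 = 6.277e-19 J = 3.918 eV

3.918 eV


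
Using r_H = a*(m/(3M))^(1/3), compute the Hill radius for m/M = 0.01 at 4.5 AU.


r_H = a * (m/3M)^(1/3) = 4.5 * (0.01/3)^(1/3) = 0.6722

0.6722 AU


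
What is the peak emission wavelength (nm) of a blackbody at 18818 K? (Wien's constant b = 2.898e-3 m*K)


lam_max = b / T = 2.898e-3 / 18818 = 1.540e-07 m = 154.0015 nm

154.0015 nm


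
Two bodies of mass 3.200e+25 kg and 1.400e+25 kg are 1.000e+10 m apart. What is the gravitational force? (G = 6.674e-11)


F = G*m1*m2/r^2 = 6.674e-11 * 3.200e+25 * 1.400e+25 / (1.000e+10)^2 = 6.674e-11 * 4.480e+50 / 1.000e+20 = 2.990e+20

2.990e+20 N


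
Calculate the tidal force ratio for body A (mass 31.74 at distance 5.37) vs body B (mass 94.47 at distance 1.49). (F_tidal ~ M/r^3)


Ratio = (M1/r1^3) / (M2/r2^3) = (31.74/5.37^3) / (94.47/1.49^3) = 0.0072

0.0072


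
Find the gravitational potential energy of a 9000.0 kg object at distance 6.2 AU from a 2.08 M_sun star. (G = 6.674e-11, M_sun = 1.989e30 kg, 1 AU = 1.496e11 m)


M = 2.08 * 1.989e30 kg = 4.13712e+30 kg; r = 6.2 AU * 1.496e11 m/AU = 9.2752e+11 m. U = -GM*m/r = -(6.674e-11 * 4.13712e+30 * 9000.0) / 9.2752e+11 = -2.679e+12

-2.679e+12 J


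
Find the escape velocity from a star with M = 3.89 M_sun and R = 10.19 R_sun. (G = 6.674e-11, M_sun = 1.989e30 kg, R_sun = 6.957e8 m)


M = 3.89 * 1.989e30 kg = 7.73721e+30 kg; R = 10.19 * 6.957e8 m = 7.089183e+09 m. v_esc = sqrt(2GM/R) = sqrt(2 * 6.674e-11 * 7.73721e+30 / 7.089183e+09) = 381682.4555

381682.4555 m/s


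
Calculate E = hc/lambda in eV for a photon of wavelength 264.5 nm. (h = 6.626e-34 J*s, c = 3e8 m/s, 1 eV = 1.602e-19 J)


E = hc/lambda = 6.626e-34 * 3e8 / 2.645e-07 = 7.515e-19 J = 4.6912 eV

4.6912 eV


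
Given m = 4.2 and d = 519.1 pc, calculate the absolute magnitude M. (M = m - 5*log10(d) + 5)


M = m - 5*log10(d) + 5 = 4.2 - 5*log10(519.1) + 5 = -4.3763

-4.3763


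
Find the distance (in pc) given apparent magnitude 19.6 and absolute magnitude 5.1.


d = 10^((m - M + 5)/5) = 10^((19.6 - 5.1 + 5)/5) = 7943.2823

7943.2823 pc


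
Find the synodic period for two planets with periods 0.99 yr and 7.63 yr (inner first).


1/P_syn = |1/P1 - 1/P2| = |1/0.99 - 1/7.63| => P_syn = 1.1376

1.1376 years


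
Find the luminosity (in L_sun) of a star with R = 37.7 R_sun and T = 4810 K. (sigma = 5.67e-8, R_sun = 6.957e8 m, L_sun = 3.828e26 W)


R = 37.7 * 6.957e8 m = 2.622789e+10 m. L = 4*pi*R^2*sigma*T^4 = 4*pi*(2.622789e+10)^2 * 5.67e-8 * 4810^4 = 2.623613975e+29 W. L/L_sun = 2.623613975e+29 / 3.828e26 = 685.3746

685.3746 L_sun


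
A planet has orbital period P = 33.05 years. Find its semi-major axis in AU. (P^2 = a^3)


a = P^(2/3) = 33.05^(2/3) = 10.2987

10.2987 AU


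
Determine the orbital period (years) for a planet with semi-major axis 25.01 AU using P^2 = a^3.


P = a^(3/2) = 25.01^1.5 = 125.075

125.075 years


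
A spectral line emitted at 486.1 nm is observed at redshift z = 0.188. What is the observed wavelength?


lam_obs = lam_emit * (1 + z) = 486.1 * (1 + 0.188) = 577.4868

577.4868 nm


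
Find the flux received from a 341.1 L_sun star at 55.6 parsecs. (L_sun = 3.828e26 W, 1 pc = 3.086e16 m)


F = L / (4*pi*d^2) = 1.306e+29 / (4*pi*(1.716e+18)^2) = 3.529e-09

3.529e-09 W/m^2


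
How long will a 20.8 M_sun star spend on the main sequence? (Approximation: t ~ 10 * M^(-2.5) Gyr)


t = 10 * M^(-2.5) = 10 * 20.8^(-2.5) = 0.0051

0.0051 Gyr


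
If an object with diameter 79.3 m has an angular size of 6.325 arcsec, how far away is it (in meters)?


D = size / theta_rad, theta_rad = 6.325 * pi/(180*3600) = 3.066e-05, D = 2.586e+06

2.586e+06 m


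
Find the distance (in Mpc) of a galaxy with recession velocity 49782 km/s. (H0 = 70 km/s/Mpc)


d = v / H0 = 49782 / 70 = 711.1714

711.1714 Mpc


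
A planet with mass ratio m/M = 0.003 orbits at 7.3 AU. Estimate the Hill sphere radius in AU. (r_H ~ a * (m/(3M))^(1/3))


r_H = a * (m/3M)^(1/3) = 7.3 * (0.003/3)^(1/3) = 0.73

0.73 AU


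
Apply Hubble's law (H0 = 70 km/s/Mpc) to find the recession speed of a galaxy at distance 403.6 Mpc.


v = H0 * d = 70 * 403.6 = 28252.0

28252.0 km/s


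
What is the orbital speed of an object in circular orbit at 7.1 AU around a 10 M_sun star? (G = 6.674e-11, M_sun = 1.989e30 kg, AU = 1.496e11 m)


v = sqrt(GM/r) = sqrt(6.674e-11 * 1.989e+31 / 1.062e+12) = 35352.1248

35352.1248 m/s


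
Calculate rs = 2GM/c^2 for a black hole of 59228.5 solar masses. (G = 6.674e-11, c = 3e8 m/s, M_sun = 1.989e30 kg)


M = 59228.5 * 1.989e30 kg = 1.178054865e+35 kg. rs = 2GM/c^2 = 2 * 6.674e-11 * 1.178054865e+35 / (3e8)^2 = 1.747e+08

1.747e+08 m


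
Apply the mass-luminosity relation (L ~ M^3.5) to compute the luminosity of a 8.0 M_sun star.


L/L_sun = (M/M_sun)^3.5 = 8.0^3.5 = 1448.1547

1448.1547 L_sun


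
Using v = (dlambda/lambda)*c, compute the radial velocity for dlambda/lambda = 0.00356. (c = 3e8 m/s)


v = (dlambda/lambda) * c = 0.00356 * 3e8 = 1.068e+06

1.068e+06 m/s


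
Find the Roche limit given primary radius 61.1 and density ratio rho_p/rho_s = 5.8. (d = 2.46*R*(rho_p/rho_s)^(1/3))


d_Roche = 2.46 * 61.1 * 5.8^(1/3) = 270.0551

270.0551


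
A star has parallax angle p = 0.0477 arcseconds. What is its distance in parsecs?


d = 1/p = 1/0.0477 = 20.9644

20.9644 pc


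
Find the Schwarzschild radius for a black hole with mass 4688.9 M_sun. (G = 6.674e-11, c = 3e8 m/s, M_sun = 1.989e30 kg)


M = 4688.9 * 1.989e30 kg = 9.3262221e+33 kg. rs = 2GM/c^2 = 2 * 6.674e-11 * 9.3262221e+33 / (3e8)^2 = 1.383e+07

1.383e+07 m


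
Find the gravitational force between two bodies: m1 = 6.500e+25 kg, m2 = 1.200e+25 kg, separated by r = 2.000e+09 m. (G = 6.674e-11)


F = G*m1*m2/r^2 = 6.674e-11 * 6.500e+25 * 1.200e+25 / (2.000e+09)^2 = 6.674e-11 * 7.800e+50 / 4.000e+18 = 1.301e+22

1.301e+22 N


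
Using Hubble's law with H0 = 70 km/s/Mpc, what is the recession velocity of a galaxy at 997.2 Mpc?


v = H0 * d = 70 * 997.2 = 69804.0

69804.0 km/s


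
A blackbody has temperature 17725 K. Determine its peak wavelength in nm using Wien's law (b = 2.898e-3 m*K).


lam_max = b / T = 2.898e-3 / 17725 = 1.635e-07 m = 163.4979 nm

163.4979 nm


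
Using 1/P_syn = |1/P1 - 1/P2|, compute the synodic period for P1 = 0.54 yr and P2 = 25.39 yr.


1/P_syn = |1/P1 - 1/P2| = |1/0.54 - 1/25.39| => P_syn = 0.5517

0.5517 years


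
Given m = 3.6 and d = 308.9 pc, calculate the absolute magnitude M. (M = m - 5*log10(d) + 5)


M = m - 5*log10(d) + 5 = 3.6 - 5*log10(308.9) + 5 = -3.8491

-3.8491


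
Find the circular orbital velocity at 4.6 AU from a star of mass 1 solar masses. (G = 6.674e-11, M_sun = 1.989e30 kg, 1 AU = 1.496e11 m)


v = sqrt(GM/r) = sqrt(6.674e-11 * 1.989e+30 / 6.882e+11) = 13888.8338

13888.8338 m/s


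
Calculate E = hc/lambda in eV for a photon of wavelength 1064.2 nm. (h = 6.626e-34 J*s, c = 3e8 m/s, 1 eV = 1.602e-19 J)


E = hc/lambda = 6.626e-34 * 3e8 / 1.064e-06 = 1.868e-19 J = 1.166 eV

1.166 eV


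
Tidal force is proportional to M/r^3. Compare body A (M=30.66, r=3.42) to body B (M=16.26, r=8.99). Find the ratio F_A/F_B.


Ratio = (M1/r1^3) / (M2/r2^3) = (30.66/3.42^3) / (16.26/8.99^3) = 34.2494

34.2494


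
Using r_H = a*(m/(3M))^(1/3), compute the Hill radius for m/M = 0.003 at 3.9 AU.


r_H = a * (m/3M)^(1/3) = 3.9 * (0.003/3)^(1/3) = 0.39

0.39 AU


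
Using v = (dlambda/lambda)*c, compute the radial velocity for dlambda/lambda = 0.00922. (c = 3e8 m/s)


v = (dlambda/lambda) * c = 0.00922 * 3e8 = 2.766e+06

2.766e+06 m/s


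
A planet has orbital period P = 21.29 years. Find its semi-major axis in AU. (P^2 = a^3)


a = P^(2/3) = 21.29^(2/3) = 7.6816

7.6816 AU


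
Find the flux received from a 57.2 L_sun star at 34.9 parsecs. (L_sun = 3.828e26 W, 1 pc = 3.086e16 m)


F = L / (4*pi*d^2) = 2.190e+28 / (4*pi*(1.077e+18)^2) = 1.502e-09

1.502e-09 W/m^2


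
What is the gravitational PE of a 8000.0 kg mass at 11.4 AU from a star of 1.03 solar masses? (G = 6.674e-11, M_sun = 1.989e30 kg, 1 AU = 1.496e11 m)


M = 1.03 * 1.989e30 kg = 2.04867e+30 kg; r = 11.4 AU * 1.496e11 m/AU = 1.70544e+12 m. U = -GM*m/r = -(6.674e-11 * 2.04867e+30 * 8000.0) / 1.70544e+12 = -6.414e+11

-6.414e+11 J


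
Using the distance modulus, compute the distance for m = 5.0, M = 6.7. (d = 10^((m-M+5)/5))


d = 10^((m - M + 5)/5) = 10^((5.0 - 6.7 + 5)/5) = 4.5709

4.5709 pc


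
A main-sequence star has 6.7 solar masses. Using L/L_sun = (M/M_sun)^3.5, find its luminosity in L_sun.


L/L_sun = (M/M_sun)^3.5 = 6.7^3.5 = 778.5057

778.5057 L_sun


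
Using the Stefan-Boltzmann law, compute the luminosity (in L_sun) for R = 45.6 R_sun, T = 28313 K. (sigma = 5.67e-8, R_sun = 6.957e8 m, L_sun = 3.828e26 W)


R = 45.6 * 6.957e8 m = 3.172392e+10 m. L = 4*pi*R^2*sigma*T^4 = 4*pi*(3.172392e+10)^2 * 5.67e-8 * 28313^4 = 4.6079756e+32 W. L/L_sun = 4.6079756e+32 / 3.828e26 = 1.204e+06

1.204e+06 L_sun


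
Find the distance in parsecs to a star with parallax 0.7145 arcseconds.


d = 1/p = 1/0.7145 = 1.3996

1.3996 pc


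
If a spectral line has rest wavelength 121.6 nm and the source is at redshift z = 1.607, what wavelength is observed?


lam_obs = lam_emit * (1 + z) = 121.6 * (1 + 1.607) = 317.0112

317.0112 nm


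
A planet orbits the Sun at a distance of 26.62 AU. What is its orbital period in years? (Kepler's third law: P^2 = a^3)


P = a^(3/2) = 26.62^1.5 = 137.3448

137.3448 years


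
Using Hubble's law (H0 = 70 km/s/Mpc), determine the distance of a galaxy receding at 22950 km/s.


d = v / H0 = 22950 / 70 = 327.8571

327.8571 Mpc


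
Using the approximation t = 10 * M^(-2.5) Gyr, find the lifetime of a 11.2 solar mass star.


t = 10 * M^(-2.5) = 10 * 11.2^(-2.5) = 0.0238

0.0238 Gyr


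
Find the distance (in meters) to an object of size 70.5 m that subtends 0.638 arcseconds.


D = size / theta_rad, theta_rad = 0.638 * pi/(180*3600) = 3.093e-06, D = 2.279e+07

2.279e+07 m


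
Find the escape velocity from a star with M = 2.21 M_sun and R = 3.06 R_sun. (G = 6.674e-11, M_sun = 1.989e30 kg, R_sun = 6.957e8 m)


M = 2.21 * 1.989e30 kg = 4.39569e+30 kg; R = 3.06 * 6.957e8 m = 2.128842e+09 m. v_esc = sqrt(2GM/R) = sqrt(2 * 6.674e-11 * 4.39569e+30 / 2.128842e+09) = 524988.6478

524988.6478 m/s


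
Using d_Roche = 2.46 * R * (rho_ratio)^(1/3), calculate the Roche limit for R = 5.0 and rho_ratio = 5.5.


d_Roche = 2.46 * 5.0 * 5.5^(1/3) = 21.7116

21.7116


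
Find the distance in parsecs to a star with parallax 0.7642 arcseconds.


d = 1/p = 1/0.7642 = 1.3086

1.3086 pc


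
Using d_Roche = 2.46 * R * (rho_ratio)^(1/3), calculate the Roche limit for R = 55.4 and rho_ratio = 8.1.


d_Roche = 2.46 * 55.4 * 8.1^(1/3) = 273.699

273.699


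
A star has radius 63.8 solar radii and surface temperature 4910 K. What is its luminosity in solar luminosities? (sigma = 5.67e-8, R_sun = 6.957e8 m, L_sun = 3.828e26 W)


R = 63.8 * 6.957e8 m = 4.438566e+10 m. L = 4*pi*R^2*sigma*T^4 = 4*pi*(4.438566e+10)^2 * 5.67e-8 * 4910^4 = 8.158386116e+29 W. L/L_sun = 8.158386116e+29 / 3.828e26 = 2131.2398

2131.2398 L_sun


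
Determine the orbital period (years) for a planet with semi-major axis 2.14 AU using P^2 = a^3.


P = a^(3/2) = 2.14^1.5 = 3.1306

3.1306 years


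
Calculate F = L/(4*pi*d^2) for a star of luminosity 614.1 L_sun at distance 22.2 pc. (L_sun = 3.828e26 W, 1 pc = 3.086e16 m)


F = L / (4*pi*d^2) = 2.351e+29 / (4*pi*(6.851e+17)^2) = 3.986e-08

3.986e-08 W/m^2


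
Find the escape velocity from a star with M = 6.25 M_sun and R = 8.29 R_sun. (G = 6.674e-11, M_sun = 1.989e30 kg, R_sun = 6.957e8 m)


M = 6.25 * 1.989e30 kg = 1.243125e+31 kg; R = 8.29 * 6.957e8 m = 5.767353e+09 m. v_esc = sqrt(2GM/R) = sqrt(2 * 6.674e-11 * 1.243125e+31 / 5.767353e+09) = 536385.7509

536385.7509 m/s


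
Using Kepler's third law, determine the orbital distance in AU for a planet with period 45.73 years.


a = P^(2/3) = 45.73^(2/3) = 12.7879

12.7879 AU


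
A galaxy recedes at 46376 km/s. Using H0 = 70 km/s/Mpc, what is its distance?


d = v / H0 = 46376 / 70 = 662.5143

662.5143 Mpc


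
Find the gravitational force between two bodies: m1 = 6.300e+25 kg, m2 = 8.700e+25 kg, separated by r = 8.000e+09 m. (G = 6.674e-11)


F = G*m1*m2/r^2 = 6.674e-11 * 6.300e+25 * 8.700e+25 / (8.000e+09)^2 = 6.674e-11 * 5.481e+51 / 6.400e+19 = 5.716e+21

5.716e+21 N


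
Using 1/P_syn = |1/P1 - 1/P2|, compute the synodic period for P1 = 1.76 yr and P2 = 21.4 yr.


1/P_syn = |1/P1 - 1/P2| = |1/1.76 - 1/21.4| => P_syn = 1.9177

1.9177 years


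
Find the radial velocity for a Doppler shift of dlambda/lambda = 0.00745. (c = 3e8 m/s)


v = (dlambda/lambda) * c = 0.00745 * 3e8 = 2.235e+06

2.235e+06 m/s


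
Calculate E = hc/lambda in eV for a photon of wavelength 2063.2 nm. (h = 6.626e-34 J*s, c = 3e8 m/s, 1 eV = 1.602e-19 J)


E = hc/lambda = 6.626e-34 * 3e8 / 2.063e-06 = 9.635e-20 J = 0.6014 eV

0.6014 eV


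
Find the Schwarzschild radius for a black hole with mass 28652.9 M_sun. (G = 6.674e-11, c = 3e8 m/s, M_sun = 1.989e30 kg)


M = 28652.9 * 1.989e30 kg = 5.69906181e+34 kg. rs = 2GM/c^2 = 2 * 6.674e-11 * 5.69906181e+34 / (3e8)^2 = 8.452e+07

8.452e+07 m


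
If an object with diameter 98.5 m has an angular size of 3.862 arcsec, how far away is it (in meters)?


D = size / theta_rad, theta_rad = 3.862 * pi/(180*3600) = 1.872e-05, D = 5.261e+06

5.261e+06 m


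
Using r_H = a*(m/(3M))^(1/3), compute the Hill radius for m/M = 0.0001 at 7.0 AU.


r_H = a * (m/3M)^(1/3) = 7.0 * (0.0001/3)^(1/3) = 0.2253

0.2253 AU


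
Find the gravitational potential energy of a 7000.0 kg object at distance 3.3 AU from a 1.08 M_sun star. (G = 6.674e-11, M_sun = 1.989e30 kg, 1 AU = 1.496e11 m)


M = 1.08 * 1.989e30 kg = 2.14812e+30 kg; r = 3.3 AU * 1.496e11 m/AU = 4.9368e+11 m. U = -GM*m/r = -(6.674e-11 * 2.14812e+30 * 7000.0) / 4.9368e+11 = -2.033e+12

-2.033e+12 J


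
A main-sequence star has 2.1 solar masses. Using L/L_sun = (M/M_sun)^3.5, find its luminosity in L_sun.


L/L_sun = (M/M_sun)^3.5 = 2.1^3.5 = 13.4205

13.4205 L_sun


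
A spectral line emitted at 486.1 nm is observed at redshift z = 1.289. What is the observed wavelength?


lam_obs = lam_emit * (1 + z) = 486.1 * (1 + 1.289) = 1112.6829

1112.6829 nm


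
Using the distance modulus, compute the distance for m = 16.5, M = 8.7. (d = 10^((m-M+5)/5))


d = 10^((m - M + 5)/5) = 10^((16.5 - 8.7 + 5)/5) = 363.0781

363.0781 pc


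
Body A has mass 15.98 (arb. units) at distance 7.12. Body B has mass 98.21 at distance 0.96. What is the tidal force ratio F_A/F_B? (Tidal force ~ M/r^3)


Ratio = (M1/r1^3) / (M2/r2^3) = (15.98/7.12^3) / (98.21/0.96^3) = 3.988e-04

3.988e-04


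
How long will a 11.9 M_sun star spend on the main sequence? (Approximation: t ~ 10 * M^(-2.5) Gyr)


t = 10 * M^(-2.5) = 10 * 11.9^(-2.5) = 0.0205

0.0205 Gyr


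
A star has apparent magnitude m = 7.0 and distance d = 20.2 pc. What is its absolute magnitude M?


M = m - 5*log10(d) + 5 = 7.0 - 5*log10(20.2) + 5 = 5.4732

5.4732


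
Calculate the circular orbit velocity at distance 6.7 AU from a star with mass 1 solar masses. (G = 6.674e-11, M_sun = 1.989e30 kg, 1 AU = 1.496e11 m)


v = sqrt(GM/r) = sqrt(6.674e-11 * 1.989e+30 / 1.002e+12) = 11508.1972

11508.1972 m/s


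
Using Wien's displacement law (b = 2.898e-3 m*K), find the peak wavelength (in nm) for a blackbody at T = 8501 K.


lam_max = b / T = 2.898e-3 / 8501 = 3.409e-07 m = 340.9011 nm

340.9011 nm


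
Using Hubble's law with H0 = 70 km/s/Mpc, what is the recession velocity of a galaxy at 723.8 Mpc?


v = H0 * d = 70 * 723.8 = 50666.0

50666.0 km/s


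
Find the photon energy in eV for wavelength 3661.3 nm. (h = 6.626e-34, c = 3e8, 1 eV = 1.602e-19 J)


E = hc/lambda = 6.626e-34 * 3e8 / 3.661e-06 = 5.429e-20 J = 0.3389 eV

0.3389 eV


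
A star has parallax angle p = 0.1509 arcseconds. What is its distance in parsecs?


d = 1/p = 1/0.1509 = 6.6269

6.6269 pc


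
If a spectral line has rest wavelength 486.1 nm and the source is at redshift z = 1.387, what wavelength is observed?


lam_obs = lam_emit * (1 + z) = 486.1 * (1 + 1.387) = 1160.3207

1160.3207 nm


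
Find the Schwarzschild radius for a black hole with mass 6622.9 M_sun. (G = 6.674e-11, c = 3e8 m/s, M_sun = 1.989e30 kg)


M = 6622.9 * 1.989e30 kg = 1.31729481e+34 kg. rs = 2GM/c^2 = 2 * 6.674e-11 * 1.31729481e+34 / (3e8)^2 = 1.954e+07

1.954e+07 m


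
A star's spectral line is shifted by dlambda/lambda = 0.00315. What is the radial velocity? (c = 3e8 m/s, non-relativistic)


v = (dlambda/lambda) * c = 0.00315 * 3e8 = 945000.0

945000.0 m/s


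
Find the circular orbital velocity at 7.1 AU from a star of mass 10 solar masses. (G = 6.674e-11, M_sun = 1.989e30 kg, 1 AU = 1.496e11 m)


v = sqrt(GM/r) = sqrt(6.674e-11 * 1.989e+31 / 1.062e+12) = 35352.1248

35352.1248 m/s


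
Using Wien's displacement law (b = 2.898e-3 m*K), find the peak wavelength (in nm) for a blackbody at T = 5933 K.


lam_max = b / T = 2.898e-3 / 5933 = 4.885e-07 m = 488.4544 nm

488.4544 nm


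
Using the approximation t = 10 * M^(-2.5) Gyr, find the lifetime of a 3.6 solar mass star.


t = 10 * M^(-2.5) = 10 * 3.6^(-2.5) = 0.4067

0.4067 Gyr


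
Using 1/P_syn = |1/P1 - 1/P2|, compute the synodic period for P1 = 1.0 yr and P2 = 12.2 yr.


1/P_syn = |1/P1 - 1/P2| = |1/1.0 - 1/12.2| => P_syn = 1.0893

1.0893 years


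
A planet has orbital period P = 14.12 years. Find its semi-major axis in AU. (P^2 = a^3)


a = P^(2/3) = 14.12^(2/3) = 5.8419

5.8419 AU


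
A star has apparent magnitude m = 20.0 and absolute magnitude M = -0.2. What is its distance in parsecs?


d = 10^((m - M + 5)/5) = 10^((20.0 - -0.2 + 5)/5) = 109647.8196

109647.8196 pc


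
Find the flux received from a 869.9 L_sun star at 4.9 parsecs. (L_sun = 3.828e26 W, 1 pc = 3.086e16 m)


F = L / (4*pi*d^2) = 3.330e+29 / (4*pi*(1.512e+17)^2) = 1.159e-06

1.159e-06 W/m^2


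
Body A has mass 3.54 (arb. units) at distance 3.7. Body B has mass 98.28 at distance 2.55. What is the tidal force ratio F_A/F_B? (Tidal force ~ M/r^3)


Ratio = (M1/r1^3) / (M2/r2^3) = (3.54/3.7^3) / (98.28/2.55^3) = 0.0118

0.0118


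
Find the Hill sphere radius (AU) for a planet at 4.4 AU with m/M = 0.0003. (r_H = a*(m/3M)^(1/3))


r_H = a * (m/3M)^(1/3) = 4.4 * (0.0003/3)^(1/3) = 0.2042

0.2042 AU


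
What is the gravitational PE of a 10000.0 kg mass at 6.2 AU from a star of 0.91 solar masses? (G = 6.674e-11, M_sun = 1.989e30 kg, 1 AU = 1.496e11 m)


M = 0.91 * 1.989e30 kg = 1.80999e+30 kg; r = 6.2 AU * 1.496e11 m/AU = 9.2752e+11 m. U = -GM*m/r = -(6.674e-11 * 1.80999e+30 * 10000.0) / 9.2752e+11 = -1.302e+12

-1.302e+12 J


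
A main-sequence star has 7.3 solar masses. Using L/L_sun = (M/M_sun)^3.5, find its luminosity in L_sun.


L/L_sun = (M/M_sun)^3.5 = 7.3^3.5 = 1051.0661

1051.0661 L_sun


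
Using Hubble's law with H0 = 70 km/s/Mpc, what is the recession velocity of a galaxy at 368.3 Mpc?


v = H0 * d = 70 * 368.3 = 25781.0

25781.0 km/s


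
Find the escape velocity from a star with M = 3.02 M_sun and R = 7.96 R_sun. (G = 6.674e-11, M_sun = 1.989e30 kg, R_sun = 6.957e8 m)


M = 3.02 * 1.989e30 kg = 6.00678e+30 kg; R = 7.96 * 6.957e8 m = 5.537772e+09 m. v_esc = sqrt(2GM/R) = sqrt(2 * 6.674e-11 * 6.00678e+30 / 5.537772e+09) = 380505.9274

380505.9274 m/s


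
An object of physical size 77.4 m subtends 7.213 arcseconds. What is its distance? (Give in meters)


D = size / theta_rad, theta_rad = 7.213 * pi/(180*3600) = 3.497e-05, D = 2.213e+06

2.213e+06 m


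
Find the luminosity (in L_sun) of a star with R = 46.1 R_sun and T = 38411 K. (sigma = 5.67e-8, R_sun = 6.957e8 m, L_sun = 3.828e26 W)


R = 46.1 * 6.957e8 m = 3.207177e+10 m. L = 4*pi*R^2*sigma*T^4 = 4*pi*(3.207177e+10)^2 * 5.67e-8 * 38411^4 = 1.595369319e+33 W. L/L_sun = 1.595369319e+33 / 3.828e26 = 4.168e+06

4.168e+06 L_sun


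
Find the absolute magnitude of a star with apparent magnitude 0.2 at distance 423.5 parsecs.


M = m - 5*log10(d) + 5 = 0.2 - 5*log10(423.5) + 5 = -7.9343

-7.9343


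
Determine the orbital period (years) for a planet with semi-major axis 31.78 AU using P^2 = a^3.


P = a^(3/2) = 31.78^1.5 = 179.1558

179.1558 years


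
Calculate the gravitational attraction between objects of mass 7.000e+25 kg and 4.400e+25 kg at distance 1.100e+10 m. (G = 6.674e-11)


F = G*m1*m2/r^2 = 6.674e-11 * 7.000e+25 * 4.400e+25 / (1.100e+10)^2 = 6.674e-11 * 3.080e+51 / 1.210e+20 = 1.699e+21

1.699e+21 N


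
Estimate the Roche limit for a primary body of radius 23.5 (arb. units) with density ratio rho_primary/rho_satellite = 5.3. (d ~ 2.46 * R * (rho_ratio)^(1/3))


d_Roche = 2.46 * 23.5 * 5.3^(1/3) = 100.7925

100.7925


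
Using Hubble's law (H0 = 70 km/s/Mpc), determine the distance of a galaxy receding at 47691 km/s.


d = v / H0 = 47691 / 70 = 681.3

681.3 Mpc


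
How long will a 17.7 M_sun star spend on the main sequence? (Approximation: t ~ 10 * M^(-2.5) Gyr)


t = 10 * M^(-2.5) = 10 * 17.7^(-2.5) = 0.0076

0.0076 Gyr


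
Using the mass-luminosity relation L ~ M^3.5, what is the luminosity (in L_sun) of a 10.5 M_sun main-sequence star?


L/L_sun = (M/M_sun)^3.5 = 10.5^3.5 = 3751.1337

3751.1337 L_sun


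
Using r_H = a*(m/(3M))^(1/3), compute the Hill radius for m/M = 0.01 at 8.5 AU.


r_H = a * (m/3M)^(1/3) = 8.5 * (0.01/3)^(1/3) = 1.2697

1.2697 AU


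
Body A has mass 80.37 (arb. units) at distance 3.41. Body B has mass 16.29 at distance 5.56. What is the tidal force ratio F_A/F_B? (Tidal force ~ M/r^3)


Ratio = (M1/r1^3) / (M2/r2^3) = (80.37/3.41^3) / (16.29/5.56^3) = 21.3862

21.3862


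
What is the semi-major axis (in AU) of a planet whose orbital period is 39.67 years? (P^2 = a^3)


a = P^(2/3) = 39.67^(2/3) = 11.6317

11.6317 AU


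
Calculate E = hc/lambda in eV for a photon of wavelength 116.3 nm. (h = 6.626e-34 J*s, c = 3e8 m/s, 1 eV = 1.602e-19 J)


E = hc/lambda = 6.626e-34 * 3e8 / 1.163e-07 = 1.709e-18 J = 10.6692 eV

10.6692 eV


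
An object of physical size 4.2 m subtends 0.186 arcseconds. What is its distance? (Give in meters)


D = size / theta_rad, theta_rad = 0.186 * pi/(180*3600) = 9.018e-07, D = 4.658e+06

4.658e+06 m


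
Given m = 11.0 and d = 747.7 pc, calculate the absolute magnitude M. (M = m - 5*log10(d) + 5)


M = m - 5*log10(d) + 5 = 11.0 - 5*log10(747.7) + 5 = 1.6314

1.6314


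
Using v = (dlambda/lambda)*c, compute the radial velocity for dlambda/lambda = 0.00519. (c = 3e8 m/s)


v = (dlambda/lambda) * c = 0.00519 * 3e8 = 1.557e+06

1.557e+06 m/s


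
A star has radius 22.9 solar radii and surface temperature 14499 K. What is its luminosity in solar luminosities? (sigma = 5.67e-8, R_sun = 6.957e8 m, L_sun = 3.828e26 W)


R = 22.9 * 6.957e8 m = 1.593153e+10 m. L = 4*pi*R^2*sigma*T^4 = 4*pi*(1.593153e+10)^2 * 5.67e-8 * 14499^4 = 7.992084992e+30 W. L/L_sun = 7.992084992e+30 / 3.828e26 = 20877.965

20877.965 L_sun


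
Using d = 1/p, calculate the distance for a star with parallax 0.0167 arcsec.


d = 1/p = 1/0.0167 = 59.8802

59.8802 pc


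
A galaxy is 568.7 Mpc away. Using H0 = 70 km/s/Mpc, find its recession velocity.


v = H0 * d = 70 * 568.7 = 39809.0

39809.0 km/s


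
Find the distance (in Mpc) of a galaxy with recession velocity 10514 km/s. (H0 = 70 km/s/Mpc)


d = v / H0 = 10514 / 70 = 150.2

150.2 Mpc


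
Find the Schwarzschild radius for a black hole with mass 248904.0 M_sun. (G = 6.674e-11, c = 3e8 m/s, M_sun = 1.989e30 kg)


M = 248904.0 * 1.989e30 kg = 4.95070056e+35 kg. rs = 2GM/c^2 = 2 * 6.674e-11 * 4.95070056e+35 / (3e8)^2 = 7.342e+08

7.342e+08 m


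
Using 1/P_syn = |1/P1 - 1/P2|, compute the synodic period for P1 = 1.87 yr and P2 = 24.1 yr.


1/P_syn = |1/P1 - 1/P2| = |1/1.87 - 1/24.1| => P_syn = 2.0273

2.0273 years


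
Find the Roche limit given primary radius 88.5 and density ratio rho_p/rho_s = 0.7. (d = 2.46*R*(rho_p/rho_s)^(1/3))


d_Roche = 2.46 * 88.5 * 0.7^(1/3) = 193.3056

193.3056


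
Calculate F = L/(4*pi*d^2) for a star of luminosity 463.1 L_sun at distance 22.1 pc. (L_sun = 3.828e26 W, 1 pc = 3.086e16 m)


F = L / (4*pi*d^2) = 1.773e+29 / (4*pi*(6.820e+17)^2) = 3.033e-08

3.033e-08 W/m^2


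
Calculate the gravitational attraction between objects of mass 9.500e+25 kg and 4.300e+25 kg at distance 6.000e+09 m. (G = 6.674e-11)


F = G*m1*m2/r^2 = 6.674e-11 * 9.500e+25 * 4.300e+25 / (6.000e+09)^2 = 6.674e-11 * 4.085e+51 / 3.600e+19 = 7.573e+21

7.573e+21 N


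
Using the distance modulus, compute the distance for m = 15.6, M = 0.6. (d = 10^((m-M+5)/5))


d = 10^((m - M + 5)/5) = 10^((15.6 - 0.6 + 5)/5) = 10000.0

10000.0 pc


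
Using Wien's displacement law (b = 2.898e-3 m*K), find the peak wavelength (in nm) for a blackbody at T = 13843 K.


lam_max = b / T = 2.898e-3 / 13843 = 2.093e-07 m = 209.3477 nm

209.3477 nm


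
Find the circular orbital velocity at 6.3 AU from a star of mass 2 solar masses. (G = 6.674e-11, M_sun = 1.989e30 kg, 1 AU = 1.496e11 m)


v = sqrt(GM/r) = sqrt(6.674e-11 * 3.978e+30 / 9.425e+11) = 16783.7661

16783.7661 m/s


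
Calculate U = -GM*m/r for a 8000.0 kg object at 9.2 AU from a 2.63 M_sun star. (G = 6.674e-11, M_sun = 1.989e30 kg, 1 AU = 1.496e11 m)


M = 2.63 * 1.989e30 kg = 5.23107e+30 kg; r = 9.2 AU * 1.496e11 m/AU = 1.37632e+12 m. U = -GM*m/r = -(6.674e-11 * 5.23107e+30 * 8000.0) / 1.37632e+12 = -2.029e+12

-2.029e+12 J


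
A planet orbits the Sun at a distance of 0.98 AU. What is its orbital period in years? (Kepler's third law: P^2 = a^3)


P = a^(3/2) = 0.98^1.5 = 0.9702

0.9702 years


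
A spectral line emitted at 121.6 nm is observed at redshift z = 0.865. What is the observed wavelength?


lam_obs = lam_emit * (1 + z) = 121.6 * (1 + 0.865) = 226.784

226.784 nm


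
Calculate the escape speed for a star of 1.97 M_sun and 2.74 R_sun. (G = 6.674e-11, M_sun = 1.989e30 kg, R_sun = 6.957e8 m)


M = 1.97 * 1.989e30 kg = 3.91833e+30 kg; R = 2.74 * 6.957e8 m = 1.906218e+09 m. v_esc = sqrt(2GM/R) = sqrt(2 * 6.674e-11 * 3.91833e+30 / 1.906218e+09) = 523808.2334

523808.2334 m/s


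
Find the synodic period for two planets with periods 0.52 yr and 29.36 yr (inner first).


1/P_syn = |1/P1 - 1/P2| = |1/0.52 - 1/29.36| => P_syn = 0.5294

0.5294 years


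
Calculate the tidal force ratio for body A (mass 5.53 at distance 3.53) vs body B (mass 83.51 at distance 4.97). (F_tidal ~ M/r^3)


Ratio = (M1/r1^3) / (M2/r2^3) = (5.53/3.53^3) / (83.51/4.97^3) = 0.1848

0.1848


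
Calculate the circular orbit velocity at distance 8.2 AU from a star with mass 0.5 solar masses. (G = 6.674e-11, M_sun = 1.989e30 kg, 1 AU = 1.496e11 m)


v = sqrt(GM/r) = sqrt(6.674e-11 * 9.945e+29 / 1.227e+12) = 7355.6791

7355.6791 m/s


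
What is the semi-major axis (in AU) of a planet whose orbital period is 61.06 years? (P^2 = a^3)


a = P^(2/3) = 61.06^(2/3) = 15.5062

15.5062 AU


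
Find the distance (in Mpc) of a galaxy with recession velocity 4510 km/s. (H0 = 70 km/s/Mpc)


d = v / H0 = 4510 / 70 = 64.4286

64.4286 Mpc


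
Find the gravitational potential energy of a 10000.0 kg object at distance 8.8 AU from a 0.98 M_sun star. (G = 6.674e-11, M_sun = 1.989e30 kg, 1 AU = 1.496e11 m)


M = 0.98 * 1.989e30 kg = 1.94922e+30 kg; r = 8.8 AU * 1.496e11 m/AU = 1.31648e+12 m. U = -GM*m/r = -(6.674e-11 * 1.94922e+30 * 10000.0) / 1.31648e+12 = -9.882e+11

-9.882e+11 J


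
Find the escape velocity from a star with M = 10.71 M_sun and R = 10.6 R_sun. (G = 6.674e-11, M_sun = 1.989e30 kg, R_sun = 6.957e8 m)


M = 10.71 * 1.989e30 kg = 2.130219e+31 kg; R = 10.6 * 6.957e8 m = 7.37442e+09 m. v_esc = sqrt(2GM/R) = sqrt(2 * 6.674e-11 * 2.130219e+31 / 7.37442e+09) = 620949.5142

620949.5142 m/s


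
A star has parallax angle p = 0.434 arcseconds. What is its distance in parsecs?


d = 1/p = 1/0.434 = 2.3041

2.3041 pc


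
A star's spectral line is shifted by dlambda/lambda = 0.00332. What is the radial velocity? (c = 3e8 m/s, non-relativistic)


v = (dlambda/lambda) * c = 0.00332 * 3e8 = 996000.0

996000.0 m/s


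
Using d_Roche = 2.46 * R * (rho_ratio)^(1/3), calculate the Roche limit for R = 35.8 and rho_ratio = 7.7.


d_Roche = 2.46 * 35.8 * 7.7^(1/3) = 173.9062

173.9062


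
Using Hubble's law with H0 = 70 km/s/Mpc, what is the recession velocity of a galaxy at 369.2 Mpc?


v = H0 * d = 70 * 369.2 = 25844.0

25844.0 km/s


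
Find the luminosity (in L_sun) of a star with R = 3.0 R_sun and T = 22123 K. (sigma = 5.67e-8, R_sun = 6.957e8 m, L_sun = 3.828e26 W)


R = 3.0 * 6.957e8 m = 2.0871e+09 m. L = 4*pi*R^2*sigma*T^4 = 4*pi*(2.0871e+09)^2 * 5.67e-8 * 22123^4 = 7.434564206e+29 W. L/L_sun = 7.434564206e+29 / 3.828e26 = 1942.1537

1942.1537 L_sun


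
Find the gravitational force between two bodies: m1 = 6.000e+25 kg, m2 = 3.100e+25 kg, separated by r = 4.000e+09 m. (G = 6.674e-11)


F = G*m1*m2/r^2 = 6.674e-11 * 6.000e+25 * 3.100e+25 / (4.000e+09)^2 = 6.674e-11 * 1.860e+51 / 1.600e+19 = 7.759e+21

7.759e+21 N


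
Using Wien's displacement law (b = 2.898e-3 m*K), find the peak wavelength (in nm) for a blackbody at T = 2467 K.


lam_max = b / T = 2.898e-3 / 2467 = 1.175e-06 m = 1174.7061 nm

1174.7061 nm


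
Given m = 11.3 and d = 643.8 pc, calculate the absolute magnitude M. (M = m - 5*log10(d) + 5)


M = m - 5*log10(d) + 5 = 11.3 - 5*log10(643.8) + 5 = 2.2562

2.2562


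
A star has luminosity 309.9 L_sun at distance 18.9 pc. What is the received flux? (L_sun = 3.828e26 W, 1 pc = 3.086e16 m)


F = L / (4*pi*d^2) = 1.186e+29 / (4*pi*(5.833e+17)^2) = 2.775e-08

2.775e-08 W/m^2


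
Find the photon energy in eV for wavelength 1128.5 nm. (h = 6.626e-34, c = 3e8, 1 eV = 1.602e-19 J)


E = hc/lambda = 6.626e-34 * 3e8 / 1.129e-06 = 1.761e-19 J = 1.0995 eV

1.0995 eV


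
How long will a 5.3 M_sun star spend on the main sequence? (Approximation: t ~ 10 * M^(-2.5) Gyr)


t = 10 * M^(-2.5) = 10 * 5.3^(-2.5) = 0.1546

0.1546 Gyr


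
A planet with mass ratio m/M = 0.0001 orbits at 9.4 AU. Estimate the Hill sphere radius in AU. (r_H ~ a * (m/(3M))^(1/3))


r_H = a * (m/3M)^(1/3) = 9.4 * (0.0001/3)^(1/3) = 0.3025

0.3025 AU


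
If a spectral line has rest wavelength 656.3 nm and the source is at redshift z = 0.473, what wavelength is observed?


lam_obs = lam_emit * (1 + z) = 656.3 * (1 + 0.473) = 966.7299

966.7299 nm


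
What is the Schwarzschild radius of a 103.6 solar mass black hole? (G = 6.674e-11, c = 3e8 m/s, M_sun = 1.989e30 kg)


M = 103.6 * 1.989e30 kg = 2.060604e+32 kg. rs = 2GM/c^2 = 2 * 6.674e-11 * 2.060604e+32 / (3e8)^2 = 305610.4688

305610.4688 m


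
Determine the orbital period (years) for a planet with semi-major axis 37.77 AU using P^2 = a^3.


P = a^(3/2) = 37.77^1.5 = 232.1242

232.1242 years


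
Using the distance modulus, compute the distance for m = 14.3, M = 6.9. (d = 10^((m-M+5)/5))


d = 10^((m - M + 5)/5) = 10^((14.3 - 6.9 + 5)/5) = 301.9952

301.9952 pc


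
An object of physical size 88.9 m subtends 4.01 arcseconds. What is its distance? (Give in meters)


D = size / theta_rad, theta_rad = 4.01 * pi/(180*3600) = 1.944e-05, D = 4.573e+06

4.573e+06 m


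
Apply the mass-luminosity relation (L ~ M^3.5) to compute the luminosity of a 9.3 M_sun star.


L/L_sun = (M/M_sun)^3.5 = 9.3^3.5 = 2452.9592

2452.9592 L_sun


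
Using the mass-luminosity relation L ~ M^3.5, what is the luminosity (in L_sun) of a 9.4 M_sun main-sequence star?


L/L_sun = (M/M_sun)^3.5 = 9.4^3.5 = 2546.5223

2546.5223 L_sun


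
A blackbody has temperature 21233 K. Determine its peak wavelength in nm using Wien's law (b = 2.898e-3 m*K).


lam_max = b / T = 2.898e-3 / 21233 = 1.365e-07 m = 136.4857 nm

136.4857 nm


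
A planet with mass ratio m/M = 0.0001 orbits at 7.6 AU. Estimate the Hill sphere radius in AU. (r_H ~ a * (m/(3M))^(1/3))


r_H = a * (m/3M)^(1/3) = 7.6 * (0.0001/3)^(1/3) = 0.2446

0.2446 AU


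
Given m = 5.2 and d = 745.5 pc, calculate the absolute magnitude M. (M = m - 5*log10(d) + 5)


M = m - 5*log10(d) + 5 = 5.2 - 5*log10(745.5) + 5 = -4.1622

-4.1622


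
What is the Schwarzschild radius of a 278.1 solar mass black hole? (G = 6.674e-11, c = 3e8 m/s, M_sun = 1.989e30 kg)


M = 278.1 * 1.989e30 kg = 5.531409e+32 kg. rs = 2GM/c^2 = 2 * 6.674e-11 * 5.531409e+32 / (3e8)^2 = 820369.4148

820369.4148 m


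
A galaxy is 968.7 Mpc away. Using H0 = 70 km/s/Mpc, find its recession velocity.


v = H0 * d = 70 * 968.7 = 67809.0

67809.0 km/s


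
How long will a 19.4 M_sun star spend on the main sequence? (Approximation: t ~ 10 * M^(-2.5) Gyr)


t = 10 * M^(-2.5) = 10 * 19.4^(-2.5) = 0.006

0.006 Gyr


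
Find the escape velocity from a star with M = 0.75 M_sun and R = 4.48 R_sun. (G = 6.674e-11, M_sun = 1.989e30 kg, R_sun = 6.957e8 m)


M = 0.75 * 1.989e30 kg = 1.49175e+30 kg; R = 4.48 * 6.957e8 m = 3.116736e+09 m. v_esc = sqrt(2GM/R) = sqrt(2 * 6.674e-11 * 1.49175e+30 / 3.116736e+09) = 252758.7003

252758.7003 m/s


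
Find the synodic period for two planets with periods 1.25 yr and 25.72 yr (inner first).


1/P_syn = |1/P1 - 1/P2| = |1/1.25 - 1/25.72| => P_syn = 1.3139

1.3139 years


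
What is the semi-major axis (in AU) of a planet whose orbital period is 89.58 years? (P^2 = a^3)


a = P^(2/3) = 89.58^(2/3) = 20.0205

20.0205 AU


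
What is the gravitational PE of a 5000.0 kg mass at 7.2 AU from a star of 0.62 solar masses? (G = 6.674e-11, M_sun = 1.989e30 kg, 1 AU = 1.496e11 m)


M = 0.62 * 1.989e30 kg = 1.23318e+30 kg; r = 7.2 AU * 1.496e11 m/AU = 1.07712e+12 m. U = -GM*m/r = -(6.674e-11 * 1.23318e+30 * 5000.0) / 1.07712e+12 = -3.820e+11

-3.820e+11 J


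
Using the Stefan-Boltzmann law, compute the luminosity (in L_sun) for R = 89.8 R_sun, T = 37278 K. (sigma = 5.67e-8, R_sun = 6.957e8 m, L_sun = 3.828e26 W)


R = 89.8 * 6.957e8 m = 6.247386e+10 m. L = 4*pi*R^2*sigma*T^4 = 4*pi*(6.247386e+10)^2 * 5.67e-8 * 37278^4 = 5.370318198e+33 W. L/L_sun = 5.370318198e+33 / 3.828e26 = 1.403e+07

1.403e+07 L_sun


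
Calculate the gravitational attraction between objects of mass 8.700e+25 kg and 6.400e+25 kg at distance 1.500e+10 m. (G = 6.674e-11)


F = G*m1*m2/r^2 = 6.674e-11 * 8.700e+25 * 6.400e+25 / (1.500e+10)^2 = 6.674e-11 * 5.568e+51 / 2.250e+20 = 1.652e+21

1.652e+21 N


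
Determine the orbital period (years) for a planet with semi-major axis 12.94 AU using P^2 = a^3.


P = a^(3/2) = 12.94^1.5 = 46.548

46.548 years


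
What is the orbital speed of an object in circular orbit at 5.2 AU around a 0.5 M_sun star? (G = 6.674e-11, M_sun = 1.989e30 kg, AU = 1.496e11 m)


v = sqrt(GM/r) = sqrt(6.674e-11 * 9.945e+29 / 7.779e+11) = 9236.938

9236.938 m/s


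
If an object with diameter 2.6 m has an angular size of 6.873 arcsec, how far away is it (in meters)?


D = size / theta_rad, theta_rad = 6.873 * pi/(180*3600) = 3.332e-05, D = 78028.2986

78028.2986 m
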